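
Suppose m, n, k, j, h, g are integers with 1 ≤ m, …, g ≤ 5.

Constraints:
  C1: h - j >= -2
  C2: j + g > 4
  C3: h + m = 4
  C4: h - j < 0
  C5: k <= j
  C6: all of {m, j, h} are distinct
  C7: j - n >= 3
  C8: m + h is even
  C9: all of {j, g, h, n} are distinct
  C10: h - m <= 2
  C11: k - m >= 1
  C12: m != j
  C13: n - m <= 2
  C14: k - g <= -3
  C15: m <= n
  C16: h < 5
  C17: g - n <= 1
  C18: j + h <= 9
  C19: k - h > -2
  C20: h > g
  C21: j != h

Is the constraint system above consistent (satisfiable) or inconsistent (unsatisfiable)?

Unsatisfiable

Constraints 1, 7, 10, 11, 14, and 17 give g − k ≥ 3, k − m ≥ 1, m − h ≥ -2, h − j ≥ -2, j − n ≥ 3, n − g ≥ -1.
Adding all 6 inequalities: the left sides telescope to 0, and the right sides sum to 3 + 1 + (-2) + (-2) + 3 + (-1) = 2. So 0 ≥ 2, which is false.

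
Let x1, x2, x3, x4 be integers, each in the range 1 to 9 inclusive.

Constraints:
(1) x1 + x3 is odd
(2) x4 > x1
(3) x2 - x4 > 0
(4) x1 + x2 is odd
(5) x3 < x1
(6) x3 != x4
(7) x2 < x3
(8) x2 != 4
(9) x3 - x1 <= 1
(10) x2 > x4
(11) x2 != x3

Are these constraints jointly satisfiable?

Constraints 2, 3, 5, and 7 give x3 < x1, x1 < x4, x4 < x2, x2 < x3. Chaining: x3 < x1 < x4 < x2 < x3, which forces x3 < x3 — impossible.

Unsatisfiable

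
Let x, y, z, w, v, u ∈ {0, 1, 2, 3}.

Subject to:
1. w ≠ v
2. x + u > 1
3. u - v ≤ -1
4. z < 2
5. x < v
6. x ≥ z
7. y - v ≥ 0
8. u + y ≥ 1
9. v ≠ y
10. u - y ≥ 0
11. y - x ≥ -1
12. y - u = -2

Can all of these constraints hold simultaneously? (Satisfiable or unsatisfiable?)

Unsatisfiable

Constraints 3, 7, and 10 give y − v ≥ 0, v − u ≥ 1, u − y ≥ 0.
Adding all 3 inequalities: the left sides telescope to 0, and the right sides sum to 0 + 1 + 0 = 1. So 0 ≥ 1, which is false.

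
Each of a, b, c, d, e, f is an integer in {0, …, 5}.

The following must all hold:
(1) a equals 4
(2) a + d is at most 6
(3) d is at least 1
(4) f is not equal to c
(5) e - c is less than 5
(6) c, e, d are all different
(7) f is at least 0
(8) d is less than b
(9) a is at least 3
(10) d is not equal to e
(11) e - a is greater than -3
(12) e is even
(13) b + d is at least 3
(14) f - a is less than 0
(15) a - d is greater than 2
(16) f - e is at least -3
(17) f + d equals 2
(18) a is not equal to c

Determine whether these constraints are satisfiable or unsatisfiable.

Setting (a, b, c, d, e, f) = (4, 4, 0, 1, 2, 1) satisfies everything: constraint 2: a + d = 5; constraint 5: e - c = 2; constraint 11: e - a = -2, and the others follow.

Satisfiable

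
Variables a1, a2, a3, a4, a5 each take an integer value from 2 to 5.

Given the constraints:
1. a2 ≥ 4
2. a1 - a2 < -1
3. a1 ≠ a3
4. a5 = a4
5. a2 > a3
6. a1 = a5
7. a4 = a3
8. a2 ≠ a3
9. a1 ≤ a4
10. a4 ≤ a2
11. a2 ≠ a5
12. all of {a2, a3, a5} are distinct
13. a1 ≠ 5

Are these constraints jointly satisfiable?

From constraints 4, 6, and 7, a1 = a5 = a4 = a3, so a1 = a3. But constraint 3 says a1 ≠ a3. Contradiction.

Unsatisfiable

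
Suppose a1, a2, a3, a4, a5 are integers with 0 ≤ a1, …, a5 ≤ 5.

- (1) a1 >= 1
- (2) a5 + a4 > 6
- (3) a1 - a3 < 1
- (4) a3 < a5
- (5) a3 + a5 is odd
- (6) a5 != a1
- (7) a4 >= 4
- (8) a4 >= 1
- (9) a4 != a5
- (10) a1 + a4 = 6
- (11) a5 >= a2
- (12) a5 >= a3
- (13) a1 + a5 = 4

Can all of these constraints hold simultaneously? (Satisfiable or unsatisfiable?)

Satisfiable

The assignment a1 = 1, a2 = 2, a3 = 2, a4 = 5, a5 = 3 works:
  constraint 2 holds since a5 + a4 = 8.
  constraint 3 holds since a1 - a3 = -1.
  constraint 10 holds since a1 + a4 = 6.
The rest check out directly.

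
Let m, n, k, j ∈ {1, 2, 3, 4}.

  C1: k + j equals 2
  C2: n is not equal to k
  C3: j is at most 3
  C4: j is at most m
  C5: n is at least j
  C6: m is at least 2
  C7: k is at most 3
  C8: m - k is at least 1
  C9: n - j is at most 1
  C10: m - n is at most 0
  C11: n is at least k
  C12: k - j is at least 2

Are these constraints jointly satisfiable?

Unsatisfiable

Constraints 8, 9, 10, and 12 give k − j ≥ 2, j − n ≥ -1, n − m ≥ 0, m − k ≥ 1.
Adding all 4 inequalities: the left sides telescope to 0, and the right sides sum to 2 + (-1) + 0 + 1 = 2. So 0 ≥ 2, which is false.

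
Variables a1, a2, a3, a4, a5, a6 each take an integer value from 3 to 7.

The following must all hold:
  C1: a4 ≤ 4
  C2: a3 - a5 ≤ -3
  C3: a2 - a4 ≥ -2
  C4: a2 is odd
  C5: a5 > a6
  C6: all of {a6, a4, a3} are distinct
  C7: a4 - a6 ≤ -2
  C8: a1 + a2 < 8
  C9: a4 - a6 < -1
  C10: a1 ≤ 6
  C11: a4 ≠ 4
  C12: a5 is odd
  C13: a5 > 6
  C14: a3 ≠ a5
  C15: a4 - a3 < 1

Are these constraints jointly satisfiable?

The assignment a1 = 4, a2 = 3, a3 = 4, a4 = 3, a5 = 7, a6 = 5 works:
  constraint 2 holds since a3 - a5 = -3.
  constraint 3 holds since a2 - a4 = 0.
  constraint 7 holds since a4 - a6 = -2.
The rest check out directly.

Satisfiable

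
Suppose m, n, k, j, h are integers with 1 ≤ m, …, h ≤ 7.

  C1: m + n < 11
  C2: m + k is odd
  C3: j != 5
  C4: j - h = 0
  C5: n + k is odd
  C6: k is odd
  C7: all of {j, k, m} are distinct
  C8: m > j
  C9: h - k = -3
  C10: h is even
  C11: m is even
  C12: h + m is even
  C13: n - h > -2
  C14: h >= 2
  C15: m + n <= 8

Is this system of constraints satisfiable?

Setting (m, n, k, j, h) = (6, 2, 5, 2, 2) satisfies everything: constraint 1: m + n = 8; constraint 4: j - h = 0; constraint 9: h - k = -3, and the others follow.

Satisfiable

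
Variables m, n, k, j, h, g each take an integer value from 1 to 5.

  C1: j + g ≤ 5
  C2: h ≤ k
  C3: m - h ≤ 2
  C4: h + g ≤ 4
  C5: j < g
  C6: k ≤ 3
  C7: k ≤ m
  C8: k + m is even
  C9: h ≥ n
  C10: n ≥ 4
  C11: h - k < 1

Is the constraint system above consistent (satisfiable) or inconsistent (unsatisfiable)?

Unsatisfiable

From constraints 9 and 10: h ≥ n and n ≥ 4, so h ≥ 4. From constraints 2 and 6: h ≤ k and k ≤ 3, so h ≤ 3. But 3 < 4, so no value of h works.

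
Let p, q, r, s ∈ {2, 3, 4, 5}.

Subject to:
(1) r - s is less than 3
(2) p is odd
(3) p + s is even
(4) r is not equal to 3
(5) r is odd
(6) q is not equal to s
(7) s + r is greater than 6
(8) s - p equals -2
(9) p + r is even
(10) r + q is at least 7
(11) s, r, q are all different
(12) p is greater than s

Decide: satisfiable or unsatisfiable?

The assignment p = 5, q = 4, r = 5, s = 3 works:
  constraint 1 holds since r - s = 2.
  constraint 7 holds since s + r = 8.
  constraint 8 holds since s - p = -2.
The rest check out directly.

Satisfiable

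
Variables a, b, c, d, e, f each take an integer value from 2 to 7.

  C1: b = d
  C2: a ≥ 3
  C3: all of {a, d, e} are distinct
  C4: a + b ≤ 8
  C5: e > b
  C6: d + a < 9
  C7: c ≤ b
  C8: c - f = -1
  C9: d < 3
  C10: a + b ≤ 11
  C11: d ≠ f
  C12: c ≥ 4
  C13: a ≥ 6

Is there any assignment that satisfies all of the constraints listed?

Unsatisfiable

From constraint 13: a ≥ 6. From constraints 7 and 12: b ≥ c ≥ 4. Hence a + b ≥ 10. But constraint 4 requires a + b ≤ 8, and 8 < 10. Contradiction.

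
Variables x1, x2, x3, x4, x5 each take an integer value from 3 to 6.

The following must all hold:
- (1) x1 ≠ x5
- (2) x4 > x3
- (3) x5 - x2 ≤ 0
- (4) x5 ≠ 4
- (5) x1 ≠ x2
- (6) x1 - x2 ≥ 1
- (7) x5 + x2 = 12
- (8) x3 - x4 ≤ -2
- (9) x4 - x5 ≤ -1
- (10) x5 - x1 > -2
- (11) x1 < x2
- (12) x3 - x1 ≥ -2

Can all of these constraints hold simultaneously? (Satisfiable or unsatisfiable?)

Unsatisfiable

Constraints 3, 6, 8, 9, and 12 give x2 − x5 ≥ 0, x5 − x4 ≥ 1, x4 − x3 ≥ 2, x3 − x1 ≥ -2, x1 − x2 ≥ 1.
Adding all 5 inequalities: the left sides telescope to 0, and the right sides sum to 0 + 1 + 2 + (-2) + 1 = 2. So 0 ≥ 2, which is false.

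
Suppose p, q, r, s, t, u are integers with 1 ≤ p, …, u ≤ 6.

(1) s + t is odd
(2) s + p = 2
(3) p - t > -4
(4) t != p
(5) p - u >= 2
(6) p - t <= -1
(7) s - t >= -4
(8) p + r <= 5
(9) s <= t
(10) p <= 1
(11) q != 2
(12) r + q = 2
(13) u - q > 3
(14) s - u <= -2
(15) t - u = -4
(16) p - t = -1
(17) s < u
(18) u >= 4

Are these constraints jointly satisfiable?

Constraints 5, 6, 7, and 14 give s − t ≥ -4, t − p ≥ 1, p − u ≥ 2, u − s ≥ 2.
Adding all 4 inequalities: the left sides telescope to 0, and the right sides sum to (-4) + 1 + 2 + 2 = 1. So 0 ≥ 1, which is false.

Unsatisfiable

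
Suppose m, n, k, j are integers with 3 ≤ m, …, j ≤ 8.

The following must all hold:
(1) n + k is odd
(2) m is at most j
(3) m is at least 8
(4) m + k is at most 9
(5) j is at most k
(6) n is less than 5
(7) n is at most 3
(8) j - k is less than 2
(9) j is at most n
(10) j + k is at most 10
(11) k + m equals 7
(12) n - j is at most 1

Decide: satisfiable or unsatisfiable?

Unsatisfiable

From constraints 2 and 3: j ≥ m and m ≥ 8, so j ≥ 8. From constraints 7 and 9: j ≤ n and n ≤ 3, so j ≤ 3. But 3 < 8, so no value of j works.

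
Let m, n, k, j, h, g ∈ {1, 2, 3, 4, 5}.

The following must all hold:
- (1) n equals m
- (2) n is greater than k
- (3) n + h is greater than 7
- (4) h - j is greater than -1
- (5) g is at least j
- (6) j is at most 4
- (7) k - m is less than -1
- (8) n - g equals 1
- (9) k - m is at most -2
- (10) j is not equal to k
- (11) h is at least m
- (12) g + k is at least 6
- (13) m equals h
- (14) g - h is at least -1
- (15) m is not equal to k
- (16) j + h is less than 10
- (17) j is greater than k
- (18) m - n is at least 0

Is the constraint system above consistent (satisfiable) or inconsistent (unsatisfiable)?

Satisfiable

Try m = 5, n = 5, k = 2, j = 3, h = 5, g = 4.
Check constraint 3: n + h = 10; constraint 4: h - j = 2; constraint 7: k - m = -3. The remaining constraints are straightforward to verify.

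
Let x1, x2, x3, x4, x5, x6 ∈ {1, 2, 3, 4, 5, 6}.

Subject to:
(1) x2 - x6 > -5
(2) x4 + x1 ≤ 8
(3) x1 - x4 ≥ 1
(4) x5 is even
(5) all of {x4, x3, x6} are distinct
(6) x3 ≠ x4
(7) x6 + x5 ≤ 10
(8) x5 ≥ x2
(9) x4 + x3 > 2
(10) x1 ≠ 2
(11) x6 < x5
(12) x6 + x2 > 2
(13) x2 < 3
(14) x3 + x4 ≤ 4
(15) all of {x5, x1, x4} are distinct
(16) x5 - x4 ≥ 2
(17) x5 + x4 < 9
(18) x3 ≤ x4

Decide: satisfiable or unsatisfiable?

Satisfiable

The assignment x1 = 3, x2 = 1, x3 = 1, x4 = 2, x5 = 6, x6 = 3 works:
  constraint 1 holds since x2 - x6 = -2.
  constraint 2 holds since x4 + x1 = 5.
The rest check out directly.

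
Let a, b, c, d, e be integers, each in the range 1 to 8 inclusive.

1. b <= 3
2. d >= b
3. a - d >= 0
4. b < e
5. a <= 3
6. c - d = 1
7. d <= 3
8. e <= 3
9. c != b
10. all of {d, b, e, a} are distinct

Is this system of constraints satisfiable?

Unsatisfiable

Constraints 1, 5, 7, and 8 confine each of d, b, e, a to the 3 values {1, …, 3} (the domain already gives each ≥ 1).
Constraint 10 requires all 4 of them to be distinct, but only 3 values are available — impossible by the pigeonhole principle.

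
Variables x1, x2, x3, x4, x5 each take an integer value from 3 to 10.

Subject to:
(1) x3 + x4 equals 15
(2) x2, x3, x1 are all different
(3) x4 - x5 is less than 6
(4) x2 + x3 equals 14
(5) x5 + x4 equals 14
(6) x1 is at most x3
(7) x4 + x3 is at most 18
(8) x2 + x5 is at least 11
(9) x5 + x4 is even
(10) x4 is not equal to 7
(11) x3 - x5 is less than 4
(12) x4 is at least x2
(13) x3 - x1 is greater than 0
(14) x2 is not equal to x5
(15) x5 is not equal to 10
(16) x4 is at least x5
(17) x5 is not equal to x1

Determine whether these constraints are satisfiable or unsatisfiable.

Try x1 = 3, x2 = 8, x3 = 6, x4 = 9, x5 = 5.
Check constraint 1: x3 + x4 = 15; constraint 3: x4 - x5 = 4; constraint 4: x2 + x3 = 14. The remaining constraints are straightforward to verify.

Satisfiable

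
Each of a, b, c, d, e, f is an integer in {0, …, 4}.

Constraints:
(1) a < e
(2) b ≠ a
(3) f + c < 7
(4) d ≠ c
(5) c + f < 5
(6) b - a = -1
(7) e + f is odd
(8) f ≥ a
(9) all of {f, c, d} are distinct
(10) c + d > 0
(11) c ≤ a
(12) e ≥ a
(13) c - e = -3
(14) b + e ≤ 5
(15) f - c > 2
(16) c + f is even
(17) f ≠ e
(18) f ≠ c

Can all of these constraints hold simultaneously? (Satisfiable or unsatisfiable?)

Setting (a, b, c, d, e, f) = (1, 0, 0, 3, 3, 4) satisfies everything: constraint 3: f + c = 4; constraint 5: c + f = 4; constraint 6: b - a = -1, and the others follow.

Satisfiable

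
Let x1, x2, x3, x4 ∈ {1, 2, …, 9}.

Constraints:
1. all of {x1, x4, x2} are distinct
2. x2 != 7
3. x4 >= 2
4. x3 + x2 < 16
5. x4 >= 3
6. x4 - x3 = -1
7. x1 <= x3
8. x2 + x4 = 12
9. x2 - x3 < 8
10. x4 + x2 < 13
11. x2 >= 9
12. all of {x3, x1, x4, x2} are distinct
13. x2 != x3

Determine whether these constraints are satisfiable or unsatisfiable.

Satisfiable

Take x1 = 2, x2 = 9, x3 = 4, x4 = 3. Then constraint 4: x3 + x2 = 13; constraint 6: x4 - x3 = -1, and every other listed constraint is also met.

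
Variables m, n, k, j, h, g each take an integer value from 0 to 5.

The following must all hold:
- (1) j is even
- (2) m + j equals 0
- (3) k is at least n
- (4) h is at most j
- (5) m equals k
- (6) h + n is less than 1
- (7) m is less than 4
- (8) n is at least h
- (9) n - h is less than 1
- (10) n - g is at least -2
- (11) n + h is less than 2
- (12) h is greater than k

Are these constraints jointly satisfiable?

Unsatisfiable

Constraints 3, 8, and 12 give h ≤ n, n ≤ k, k < h. Chaining: h ≤ n ≤ k < h, which forces h < h — impossible.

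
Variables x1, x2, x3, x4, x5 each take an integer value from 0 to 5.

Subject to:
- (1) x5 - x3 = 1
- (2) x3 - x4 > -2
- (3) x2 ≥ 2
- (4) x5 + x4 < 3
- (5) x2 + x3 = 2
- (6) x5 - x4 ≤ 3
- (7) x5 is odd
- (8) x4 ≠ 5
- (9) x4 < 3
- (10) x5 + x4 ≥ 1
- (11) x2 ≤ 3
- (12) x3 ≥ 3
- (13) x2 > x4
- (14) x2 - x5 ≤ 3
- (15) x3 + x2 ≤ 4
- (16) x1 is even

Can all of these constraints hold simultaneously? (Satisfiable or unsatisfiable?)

From constraint 12: x3 ≥ 3. From constraint 3: x2 ≥ 2. Hence x3 + x2 ≥ 5. But constraint 15 requires x3 + x2 ≤ 4, and 4 < 5. Contradiction.

Unsatisfiable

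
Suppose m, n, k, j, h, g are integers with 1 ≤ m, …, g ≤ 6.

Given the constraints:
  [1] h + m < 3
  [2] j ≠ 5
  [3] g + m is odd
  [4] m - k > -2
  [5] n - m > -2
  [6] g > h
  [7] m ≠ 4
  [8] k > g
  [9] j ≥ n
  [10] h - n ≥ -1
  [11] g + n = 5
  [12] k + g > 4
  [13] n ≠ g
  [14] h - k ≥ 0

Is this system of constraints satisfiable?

Unsatisfiable

Constraints 6, 8, and 14 give k ≤ h, h < g, g < k. Chaining: k ≤ h < g < k, which forces k < k — impossible.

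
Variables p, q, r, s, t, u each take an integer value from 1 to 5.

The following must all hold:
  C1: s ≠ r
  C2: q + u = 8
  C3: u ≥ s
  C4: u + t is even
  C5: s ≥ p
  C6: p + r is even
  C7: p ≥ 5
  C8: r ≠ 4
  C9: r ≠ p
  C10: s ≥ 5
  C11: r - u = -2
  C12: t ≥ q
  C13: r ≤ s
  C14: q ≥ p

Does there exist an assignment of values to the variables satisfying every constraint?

From constraints 7 and 14: q ≥ p ≥ 5. From constraints 3 and 10: u ≥ s ≥ 5. Hence q + u ≥ 10. But constraint 2 requires q + u = 8, and 8 < 10. Contradiction.

Unsatisfiable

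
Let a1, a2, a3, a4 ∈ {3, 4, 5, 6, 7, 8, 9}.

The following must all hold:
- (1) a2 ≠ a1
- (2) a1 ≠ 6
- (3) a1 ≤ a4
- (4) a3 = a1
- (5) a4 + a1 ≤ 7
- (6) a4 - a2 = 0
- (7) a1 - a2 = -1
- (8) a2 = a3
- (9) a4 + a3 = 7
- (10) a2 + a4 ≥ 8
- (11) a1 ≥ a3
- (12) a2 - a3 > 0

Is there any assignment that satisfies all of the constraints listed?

From constraints 4 and 8, a2 = a3 = a1, so a2 = a1. But constraint 1 says a2 ≠ a1. Contradiction.

Unsatisfiable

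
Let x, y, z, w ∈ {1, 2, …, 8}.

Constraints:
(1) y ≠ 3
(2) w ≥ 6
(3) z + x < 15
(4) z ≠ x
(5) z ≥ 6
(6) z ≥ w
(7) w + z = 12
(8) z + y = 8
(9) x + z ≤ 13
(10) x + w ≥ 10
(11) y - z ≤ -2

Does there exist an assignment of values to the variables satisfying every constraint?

One satisfying assignment is x = 7, y = 2, z = 6, w = 6.
For the less obvious constraints — constraint 3: z + x = 13; constraint 7: w + z = 12 — and the others hold by inspection.

Satisfiable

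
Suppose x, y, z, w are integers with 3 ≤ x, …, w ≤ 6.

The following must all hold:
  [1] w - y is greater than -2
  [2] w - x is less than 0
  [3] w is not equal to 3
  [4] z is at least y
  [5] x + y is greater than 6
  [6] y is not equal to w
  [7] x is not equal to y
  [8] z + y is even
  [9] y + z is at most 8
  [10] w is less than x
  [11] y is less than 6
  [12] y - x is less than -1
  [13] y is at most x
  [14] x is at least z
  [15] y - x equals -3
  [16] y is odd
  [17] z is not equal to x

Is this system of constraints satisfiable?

Setting (x, y, z, w) = (6, 3, 3, 4) satisfies everything: constraint 1: w - y = 1; constraint 2: w - x = -2, and the others follow.

Satisfiable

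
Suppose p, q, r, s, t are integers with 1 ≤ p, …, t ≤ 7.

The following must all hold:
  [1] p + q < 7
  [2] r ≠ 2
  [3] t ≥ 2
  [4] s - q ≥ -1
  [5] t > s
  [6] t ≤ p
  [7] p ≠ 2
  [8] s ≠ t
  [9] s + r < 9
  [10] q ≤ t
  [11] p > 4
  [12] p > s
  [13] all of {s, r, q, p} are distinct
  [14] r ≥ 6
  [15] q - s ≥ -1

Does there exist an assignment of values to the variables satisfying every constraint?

Satisfiable

One satisfying assignment is p = 5, q = 1, r = 6, s = 2, t = 4.
For the less obvious constraints — constraint 1: p + q = 6; constraint 4: s - q = 1; constraint 9: s + r = 8 — and the others hold by inspection.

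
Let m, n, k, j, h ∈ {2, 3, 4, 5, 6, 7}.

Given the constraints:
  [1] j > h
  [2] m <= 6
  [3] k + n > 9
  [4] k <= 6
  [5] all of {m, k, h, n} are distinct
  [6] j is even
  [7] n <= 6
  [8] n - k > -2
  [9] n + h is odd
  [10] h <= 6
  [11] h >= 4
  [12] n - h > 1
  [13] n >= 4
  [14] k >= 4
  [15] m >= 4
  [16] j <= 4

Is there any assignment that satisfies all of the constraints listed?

Constraints 2, 4, 7, 10, 11, 13, 14, and 15 confine each of m, k, h, n to the 3 values {4, …, 6}.
Constraint 5 requires all 4 of them to be distinct, but only 3 values are available — impossible by the pigeonhole principle.

Unsatisfiable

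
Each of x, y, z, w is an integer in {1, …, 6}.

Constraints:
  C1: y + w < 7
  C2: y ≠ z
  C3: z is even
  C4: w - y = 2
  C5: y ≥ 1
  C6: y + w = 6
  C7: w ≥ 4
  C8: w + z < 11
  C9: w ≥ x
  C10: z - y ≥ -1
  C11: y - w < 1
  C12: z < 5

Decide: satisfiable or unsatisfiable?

Take x = 2, y = 2, z = 4, w = 4. Then constraint 1: y + w = 6; constraint 4: w - y = 2, and every other listed constraint is also met.

Satisfiable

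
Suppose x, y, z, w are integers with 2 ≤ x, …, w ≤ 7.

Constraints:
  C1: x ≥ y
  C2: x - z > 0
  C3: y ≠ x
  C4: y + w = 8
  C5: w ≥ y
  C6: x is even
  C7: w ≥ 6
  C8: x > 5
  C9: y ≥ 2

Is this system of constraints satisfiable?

One satisfying assignment is x = 6, y = 2, z = 5, w = 6.
For the less obvious constraints — constraint 2: x - z = 1; constraint 4: y + w = 8 — and the others hold by inspection.

Satisfiable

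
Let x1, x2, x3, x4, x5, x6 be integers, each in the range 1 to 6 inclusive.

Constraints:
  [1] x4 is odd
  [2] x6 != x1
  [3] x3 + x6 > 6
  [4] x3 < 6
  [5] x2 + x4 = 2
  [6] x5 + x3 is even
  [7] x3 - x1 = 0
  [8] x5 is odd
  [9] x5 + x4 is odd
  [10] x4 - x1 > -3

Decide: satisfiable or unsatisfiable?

Constraint 8 makes x5 odd and constraint 1 makes x4 odd, so x5 + x4 must be even. Constraint 9 says x5 + x4 is odd — contradiction.

Unsatisfiable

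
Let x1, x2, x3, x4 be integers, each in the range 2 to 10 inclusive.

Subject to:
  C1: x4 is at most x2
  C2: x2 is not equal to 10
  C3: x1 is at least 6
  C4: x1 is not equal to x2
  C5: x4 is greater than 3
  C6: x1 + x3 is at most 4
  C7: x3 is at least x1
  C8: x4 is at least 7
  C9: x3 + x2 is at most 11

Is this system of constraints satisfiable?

From constraints 3 and 7: x3 ≥ x1 ≥ 6. From constraints 1 and 8: x2 ≥ x4 ≥ 7. Hence x3 + x2 ≥ 13. But constraint 9 requires x3 + x2 ≤ 11, and 11 < 13. Contradiction.

Unsatisfiable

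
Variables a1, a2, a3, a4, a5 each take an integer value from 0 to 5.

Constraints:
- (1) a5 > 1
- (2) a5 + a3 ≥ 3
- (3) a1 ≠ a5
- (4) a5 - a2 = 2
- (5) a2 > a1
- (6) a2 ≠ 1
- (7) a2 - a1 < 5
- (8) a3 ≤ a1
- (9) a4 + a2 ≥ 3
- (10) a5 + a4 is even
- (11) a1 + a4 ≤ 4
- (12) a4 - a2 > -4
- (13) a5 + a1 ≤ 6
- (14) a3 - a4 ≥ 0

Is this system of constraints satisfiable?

One satisfying assignment is a1 = 1, a2 = 3, a3 = 1, a4 = 1, a5 = 5.
For the less obvious constraints — constraint 2: a5 + a3 = 6; constraint 4: a5 - a2 = 2 — and the others hold by inspection.

Satisfiable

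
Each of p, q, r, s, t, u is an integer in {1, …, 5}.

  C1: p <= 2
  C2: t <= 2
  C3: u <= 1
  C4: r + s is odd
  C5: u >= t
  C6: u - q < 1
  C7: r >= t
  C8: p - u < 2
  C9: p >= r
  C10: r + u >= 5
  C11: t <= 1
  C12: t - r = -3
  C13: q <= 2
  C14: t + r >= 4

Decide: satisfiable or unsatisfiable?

From constraints 3 and 5: t ≤ u ≤ 1. From constraints 1 and 9: r ≤ p ≤ 2. Hence t + r ≤ 3. But constraint 14 requires t + r ≥ 4, and 4 > 3. Contradiction.

Unsatisfiable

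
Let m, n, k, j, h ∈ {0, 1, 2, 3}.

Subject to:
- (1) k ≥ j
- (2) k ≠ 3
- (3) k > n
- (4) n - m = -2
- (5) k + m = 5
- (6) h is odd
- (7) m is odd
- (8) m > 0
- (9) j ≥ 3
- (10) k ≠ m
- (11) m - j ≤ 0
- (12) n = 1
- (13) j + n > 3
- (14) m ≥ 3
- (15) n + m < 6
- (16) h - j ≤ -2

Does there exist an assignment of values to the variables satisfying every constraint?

Unsatisfiable

From constraints 1 and 9: k ≥ j ≥ 3. From constraint 14: m ≥ 3. Hence k + m ≥ 6. But constraint 5 requires k + m = 5, and 5 < 6. Contradiction.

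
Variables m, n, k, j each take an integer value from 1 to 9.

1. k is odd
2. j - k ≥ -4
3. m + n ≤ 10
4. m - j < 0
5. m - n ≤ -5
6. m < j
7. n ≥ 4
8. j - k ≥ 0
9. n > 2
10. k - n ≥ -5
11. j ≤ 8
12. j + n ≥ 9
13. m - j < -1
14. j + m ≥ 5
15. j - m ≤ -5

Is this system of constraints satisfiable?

Unsatisfiable

Constraints 2, 5, 10, and 15 give m − j ≥ 5, j − k ≥ -4, k − n ≥ -5, n − m ≥ 5.
Adding all 4 inequalities: the left sides telescope to 0, and the right sides sum to 5 + (-4) + (-5) + 5 = 1. So 0 ≥ 1, which is false.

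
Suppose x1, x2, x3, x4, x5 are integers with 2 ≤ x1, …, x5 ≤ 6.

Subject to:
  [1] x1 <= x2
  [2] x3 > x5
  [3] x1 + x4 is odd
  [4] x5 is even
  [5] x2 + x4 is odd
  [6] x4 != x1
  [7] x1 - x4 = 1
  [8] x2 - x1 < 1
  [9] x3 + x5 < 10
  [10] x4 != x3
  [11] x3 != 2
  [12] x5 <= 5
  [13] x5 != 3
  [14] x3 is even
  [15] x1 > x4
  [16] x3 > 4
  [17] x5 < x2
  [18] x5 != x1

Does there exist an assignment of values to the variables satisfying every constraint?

Satisfiable

Try x1 = 4, x2 = 4, x3 = 6, x4 = 3, x5 = 2.
Check constraint 7: x1 - x4 = 1; constraint 8: x2 - x1 = 0. The remaining constraints are straightforward to verify.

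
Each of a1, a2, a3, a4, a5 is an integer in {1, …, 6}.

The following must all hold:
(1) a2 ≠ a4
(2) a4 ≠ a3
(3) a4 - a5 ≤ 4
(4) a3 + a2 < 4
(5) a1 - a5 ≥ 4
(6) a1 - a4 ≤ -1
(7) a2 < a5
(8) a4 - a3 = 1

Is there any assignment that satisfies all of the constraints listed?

Unsatisfiable

Constraints 3, 5, and 6 give a5 − a4 ≥ -4, a4 − a1 ≥ 1, a1 − a5 ≥ 4.
Adding all 3 inequalities: the left sides telescope to 0, and the right sides sum to (-4) + 1 + 4 = 1. So 0 ≥ 1, which is false.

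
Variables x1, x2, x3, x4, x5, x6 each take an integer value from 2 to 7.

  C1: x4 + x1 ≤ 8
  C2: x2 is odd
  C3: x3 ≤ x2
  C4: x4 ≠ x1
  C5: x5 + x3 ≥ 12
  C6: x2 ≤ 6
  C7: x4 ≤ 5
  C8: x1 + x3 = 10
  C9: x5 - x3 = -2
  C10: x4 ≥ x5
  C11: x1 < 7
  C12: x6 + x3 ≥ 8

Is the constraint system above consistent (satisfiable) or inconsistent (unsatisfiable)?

From constraints 7 and 10: x5 ≤ x4 ≤ 5. From constraints 3 and 6: x3 ≤ x2 ≤ 6. Hence x5 + x3 ≤ 11. But constraint 5 requires x5 + x3 ≥ 12, and 12 > 11. Contradiction.

Unsatisfiable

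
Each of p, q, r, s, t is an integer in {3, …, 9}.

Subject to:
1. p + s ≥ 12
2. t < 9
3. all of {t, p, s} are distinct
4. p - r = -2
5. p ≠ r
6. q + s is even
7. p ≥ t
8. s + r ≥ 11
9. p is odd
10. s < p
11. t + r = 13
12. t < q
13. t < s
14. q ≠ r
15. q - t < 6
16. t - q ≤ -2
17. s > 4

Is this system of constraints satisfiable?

One satisfying assignment is p = 7, q = 7, r = 9, s = 5, t = 4.
For the less obvious constraints — constraint 1: p + s = 12; constraint 4: p - r = -2; constraint 8: s + r = 14 — and the others hold by inspection.

Satisfiable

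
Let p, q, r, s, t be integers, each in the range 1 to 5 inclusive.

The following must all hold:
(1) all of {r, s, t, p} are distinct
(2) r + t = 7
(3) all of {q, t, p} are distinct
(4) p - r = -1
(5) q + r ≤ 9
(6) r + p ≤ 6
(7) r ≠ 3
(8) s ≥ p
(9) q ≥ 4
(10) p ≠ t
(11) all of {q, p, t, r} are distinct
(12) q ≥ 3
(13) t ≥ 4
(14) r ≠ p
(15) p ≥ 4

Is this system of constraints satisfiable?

Unsatisfiable

Constraints 9, 13, and 15 confine each of q, t, p to the 2 values {4, 5} (the domain already gives each ≤ 5).
Constraint 3 requires all 3 of them to be distinct, but only 2 values are available — impossible by the pigeonhole principle.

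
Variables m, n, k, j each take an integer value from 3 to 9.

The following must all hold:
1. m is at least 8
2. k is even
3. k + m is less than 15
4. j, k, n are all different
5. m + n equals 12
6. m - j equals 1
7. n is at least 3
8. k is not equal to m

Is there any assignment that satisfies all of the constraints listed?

Setting (m, n, k, j) = (9, 3, 4, 8) satisfies everything: constraint 3: k + m = 13; constraint 5: m + n = 12, and the others follow.

Satisfiable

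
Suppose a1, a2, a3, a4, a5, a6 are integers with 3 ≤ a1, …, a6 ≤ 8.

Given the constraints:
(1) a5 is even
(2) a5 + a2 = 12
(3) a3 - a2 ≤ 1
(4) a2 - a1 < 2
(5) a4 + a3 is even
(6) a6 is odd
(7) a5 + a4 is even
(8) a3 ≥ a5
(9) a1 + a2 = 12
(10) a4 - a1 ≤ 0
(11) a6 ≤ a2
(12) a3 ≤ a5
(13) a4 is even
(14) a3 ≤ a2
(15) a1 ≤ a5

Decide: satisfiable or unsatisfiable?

Setting (a1, a2, a3, a4, a5, a6) = (6, 6, 6, 6, 6, 3) satisfies everything: constraint 2: a5 + a2 = 12; constraint 3: a3 - a2 = 0; constraint 4: a2 - a1 = 0, and the others follow.

Satisfiable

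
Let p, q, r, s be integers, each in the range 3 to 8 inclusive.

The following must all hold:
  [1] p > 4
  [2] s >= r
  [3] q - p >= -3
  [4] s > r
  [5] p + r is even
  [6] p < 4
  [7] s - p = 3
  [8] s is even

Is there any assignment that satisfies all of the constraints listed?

Unsatisfiable

From constraint 1: p ≥ 5. From constraint 6: p ≤ 3. But 3 < 5, so no value of p works.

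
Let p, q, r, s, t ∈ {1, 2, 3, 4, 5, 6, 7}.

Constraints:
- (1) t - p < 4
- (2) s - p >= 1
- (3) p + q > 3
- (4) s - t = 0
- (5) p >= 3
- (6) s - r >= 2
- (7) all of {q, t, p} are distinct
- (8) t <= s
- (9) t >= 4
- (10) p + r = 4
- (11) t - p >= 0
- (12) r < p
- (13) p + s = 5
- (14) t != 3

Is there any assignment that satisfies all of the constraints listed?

From constraint 5: p ≥ 3. From constraints 8 and 9: s ≥ t ≥ 4. Hence p + s ≥ 7. But constraint 13 requires p + s = 5, and 5 < 7. Contradiction.

Unsatisfiable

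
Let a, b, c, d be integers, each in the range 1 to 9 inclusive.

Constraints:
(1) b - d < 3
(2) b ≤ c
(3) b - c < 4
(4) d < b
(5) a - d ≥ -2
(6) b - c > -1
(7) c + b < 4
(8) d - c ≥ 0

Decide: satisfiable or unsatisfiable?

Constraints 2, 4, and 8 give b ≤ c, c ≤ d, d < b. Chaining: b ≤ c ≤ d < b, which forces b < b — impossible.

Unsatisfiable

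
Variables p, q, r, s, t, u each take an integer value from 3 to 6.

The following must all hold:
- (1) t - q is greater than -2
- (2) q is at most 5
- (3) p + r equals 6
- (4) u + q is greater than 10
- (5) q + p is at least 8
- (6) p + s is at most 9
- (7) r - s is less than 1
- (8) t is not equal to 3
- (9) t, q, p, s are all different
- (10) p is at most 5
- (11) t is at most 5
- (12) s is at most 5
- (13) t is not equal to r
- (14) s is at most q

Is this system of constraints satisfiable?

Constraints 2, 10, 11, and 12 confine each of t, q, p, s to the 3 values {3, …, 5} (the domain already gives each ≥ 3).
Constraint 9 requires all 4 of them to be distinct, but only 3 values are available — impossible by the pigeonhole principle.

Unsatisfiable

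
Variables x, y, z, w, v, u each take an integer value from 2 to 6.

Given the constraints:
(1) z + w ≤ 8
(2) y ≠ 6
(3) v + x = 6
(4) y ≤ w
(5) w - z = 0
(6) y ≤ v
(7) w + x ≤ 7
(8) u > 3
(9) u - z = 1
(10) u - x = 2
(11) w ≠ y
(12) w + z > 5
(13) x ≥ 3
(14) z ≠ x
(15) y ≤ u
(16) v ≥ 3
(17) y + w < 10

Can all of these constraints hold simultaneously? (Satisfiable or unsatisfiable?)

One satisfying assignment is x = 3, y = 3, z = 4, w = 4, v = 3, u = 5.
For the less obvious constraints — constraint 1: z + w = 8; constraint 3: v + x = 6 — and the others hold by inspection.

Satisfiable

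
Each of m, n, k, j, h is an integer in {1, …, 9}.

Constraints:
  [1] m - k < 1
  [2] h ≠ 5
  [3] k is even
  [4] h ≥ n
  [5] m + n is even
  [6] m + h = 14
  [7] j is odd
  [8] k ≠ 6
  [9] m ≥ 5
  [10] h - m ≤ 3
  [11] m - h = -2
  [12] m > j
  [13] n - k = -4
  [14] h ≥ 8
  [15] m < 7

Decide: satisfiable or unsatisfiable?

The assignment m = 6, n = 4, k = 8, j = 1, h = 8 works:
  constraint 1 holds since m - k = -2.
  constraint 6 holds since m + h = 14.
  constraint 10 holds since h - m = 2.
The rest check out directly.

Satisfiable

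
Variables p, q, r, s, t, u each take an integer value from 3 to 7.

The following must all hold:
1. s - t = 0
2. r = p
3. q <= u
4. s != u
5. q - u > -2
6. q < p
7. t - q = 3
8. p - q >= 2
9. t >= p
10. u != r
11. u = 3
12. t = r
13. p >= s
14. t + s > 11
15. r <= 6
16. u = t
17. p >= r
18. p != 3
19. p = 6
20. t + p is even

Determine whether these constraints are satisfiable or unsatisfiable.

Constraint 11 fixes u = 3 and constraint 19 fixes p = 6. Constraints 2, 12, and 16 give u = t = r = p, so u = p. But 3 ≠ 6 — contradiction.

Unsatisfiable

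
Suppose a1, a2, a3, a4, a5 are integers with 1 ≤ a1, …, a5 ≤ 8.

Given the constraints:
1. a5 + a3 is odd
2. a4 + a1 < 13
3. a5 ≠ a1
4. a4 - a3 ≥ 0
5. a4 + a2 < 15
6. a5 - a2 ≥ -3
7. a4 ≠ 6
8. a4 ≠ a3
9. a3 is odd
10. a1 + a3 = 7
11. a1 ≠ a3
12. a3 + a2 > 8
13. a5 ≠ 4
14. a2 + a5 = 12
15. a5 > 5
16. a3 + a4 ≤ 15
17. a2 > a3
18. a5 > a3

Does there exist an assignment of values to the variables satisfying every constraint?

Try a1 = 2, a2 = 6, a3 = 5, a4 = 8, a5 = 6.
Check constraint 2: a4 + a1 = 10; constraint 4: a4 - a3 = 3; constraint 5: a4 + a2 = 14. The remaining constraints are straightforward to verify.

Satisfiable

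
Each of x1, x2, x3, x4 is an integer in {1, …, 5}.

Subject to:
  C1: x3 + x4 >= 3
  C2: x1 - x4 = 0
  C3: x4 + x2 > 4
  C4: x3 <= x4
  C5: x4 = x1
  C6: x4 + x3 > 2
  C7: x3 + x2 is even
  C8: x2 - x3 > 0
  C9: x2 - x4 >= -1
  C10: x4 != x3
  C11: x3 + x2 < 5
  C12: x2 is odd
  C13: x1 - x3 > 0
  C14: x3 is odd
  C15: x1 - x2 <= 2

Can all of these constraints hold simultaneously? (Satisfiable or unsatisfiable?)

Satisfiable

Setting (x1, x2, x3, x4) = (4, 3, 1, 4) satisfies everything: constraint 1: x3 + x4 = 5; constraint 2: x1 - x4 = 0, and the others follow.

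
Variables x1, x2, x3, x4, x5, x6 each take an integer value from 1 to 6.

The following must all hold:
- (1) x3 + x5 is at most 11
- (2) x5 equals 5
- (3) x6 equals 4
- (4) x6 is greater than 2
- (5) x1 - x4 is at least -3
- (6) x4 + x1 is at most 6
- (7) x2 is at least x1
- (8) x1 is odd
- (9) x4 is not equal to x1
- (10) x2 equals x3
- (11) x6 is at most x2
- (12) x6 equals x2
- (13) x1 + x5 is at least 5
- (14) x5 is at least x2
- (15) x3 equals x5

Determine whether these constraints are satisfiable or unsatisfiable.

Constraint 3 fixes x6 = 4 and constraint 2 fixes x5 = 5. Constraints 10, 12, and 15 give x6 = x2 = x3 = x5, so x6 = x5. But 4 ≠ 5 — contradiction.

Unsatisfiable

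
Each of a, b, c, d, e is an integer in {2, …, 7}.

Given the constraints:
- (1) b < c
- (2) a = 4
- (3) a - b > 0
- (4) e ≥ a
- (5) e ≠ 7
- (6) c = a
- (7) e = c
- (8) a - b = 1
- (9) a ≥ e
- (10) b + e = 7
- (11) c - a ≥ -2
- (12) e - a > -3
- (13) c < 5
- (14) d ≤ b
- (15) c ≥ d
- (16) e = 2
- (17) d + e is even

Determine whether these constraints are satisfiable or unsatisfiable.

Unsatisfiable

Constraint 16 fixes e = 2 and constraint 2 fixes a = 4. Constraints 6 and 7 give e = c = a, so e = a. But 2 ≠ 4 — contradiction.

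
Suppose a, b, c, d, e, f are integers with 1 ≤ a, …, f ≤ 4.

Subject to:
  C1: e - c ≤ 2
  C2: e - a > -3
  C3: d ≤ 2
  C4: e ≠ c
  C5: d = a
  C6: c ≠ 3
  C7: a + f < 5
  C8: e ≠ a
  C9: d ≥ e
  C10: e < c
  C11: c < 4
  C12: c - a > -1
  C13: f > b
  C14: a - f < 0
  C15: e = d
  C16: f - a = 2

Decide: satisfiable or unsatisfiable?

From constraints 5 and 15, e = d = a, so e = a. But constraint 8 says e ≠ a. Contradiction.

Unsatisfiable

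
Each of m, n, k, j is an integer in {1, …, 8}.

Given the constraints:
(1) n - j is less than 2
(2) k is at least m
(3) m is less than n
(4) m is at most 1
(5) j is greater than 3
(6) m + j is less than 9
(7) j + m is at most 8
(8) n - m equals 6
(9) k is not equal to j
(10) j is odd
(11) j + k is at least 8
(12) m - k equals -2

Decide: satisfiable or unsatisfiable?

Take m = 1, n = 7, k = 3, j = 7. Then constraint 1: n - j = 0; constraint 6: m + j = 8, and every other listed constraint is also met.

Satisfiable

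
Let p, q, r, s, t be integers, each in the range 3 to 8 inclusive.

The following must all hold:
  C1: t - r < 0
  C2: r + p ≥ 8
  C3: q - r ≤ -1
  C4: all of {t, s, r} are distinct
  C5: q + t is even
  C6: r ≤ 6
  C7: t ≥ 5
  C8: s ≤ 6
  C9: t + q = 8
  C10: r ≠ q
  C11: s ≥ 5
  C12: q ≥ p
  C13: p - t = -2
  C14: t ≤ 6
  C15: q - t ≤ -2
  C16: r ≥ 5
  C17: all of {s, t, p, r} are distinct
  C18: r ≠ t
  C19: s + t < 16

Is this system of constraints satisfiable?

Constraints 6, 7, 8, 11, 14, and 16 confine each of t, s, r to the 2 values {5, 6}.
Constraint 4 requires all 3 of them to be distinct, but only 2 values are available — impossible by the pigeonhole principle.

Unsatisfiable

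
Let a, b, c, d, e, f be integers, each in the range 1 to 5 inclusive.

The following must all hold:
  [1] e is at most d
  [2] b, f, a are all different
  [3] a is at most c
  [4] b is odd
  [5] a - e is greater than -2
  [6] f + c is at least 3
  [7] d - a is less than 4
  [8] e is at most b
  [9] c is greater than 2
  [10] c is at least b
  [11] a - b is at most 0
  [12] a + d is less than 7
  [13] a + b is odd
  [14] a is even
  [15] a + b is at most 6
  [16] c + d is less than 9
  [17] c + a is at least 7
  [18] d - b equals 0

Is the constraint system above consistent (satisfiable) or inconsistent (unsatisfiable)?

Satisfiable

One satisfying assignment is a = 2, b = 3, c = 5, d = 3, e = 1, f = 1.
For the less obvious constraints — constraint 5: a - e = 1; constraint 6: f + c = 6; constraint 7: d - a = 1 — and the others hold by inspection.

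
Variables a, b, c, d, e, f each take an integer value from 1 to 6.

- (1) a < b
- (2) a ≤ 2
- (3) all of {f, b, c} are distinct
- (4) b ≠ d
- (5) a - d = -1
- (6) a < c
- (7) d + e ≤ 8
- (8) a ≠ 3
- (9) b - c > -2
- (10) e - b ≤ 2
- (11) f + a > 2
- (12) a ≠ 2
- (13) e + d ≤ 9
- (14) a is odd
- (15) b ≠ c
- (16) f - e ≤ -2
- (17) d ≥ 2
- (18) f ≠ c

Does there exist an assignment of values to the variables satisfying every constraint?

Satisfiable

Take a = 1, b = 5, c = 4, d = 2, e = 6, f = 3. Then constraint 5: a - d = -1; constraint 7: d + e = 8, and every other listed constraint is also met.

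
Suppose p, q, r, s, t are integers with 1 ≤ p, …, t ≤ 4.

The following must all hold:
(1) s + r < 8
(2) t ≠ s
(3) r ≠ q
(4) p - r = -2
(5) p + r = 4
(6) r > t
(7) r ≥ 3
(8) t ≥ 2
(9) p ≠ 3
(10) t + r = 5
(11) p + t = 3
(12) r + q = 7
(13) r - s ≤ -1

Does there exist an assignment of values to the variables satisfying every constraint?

Satisfiable

The assignment p = 1, q = 4, r = 3, s = 4, t = 2 works:
  constraint 1 holds since s + r = 7.
  constraint 4 holds since p - r = -2.
  constraint 5 holds since p + r = 4.
The rest check out directly.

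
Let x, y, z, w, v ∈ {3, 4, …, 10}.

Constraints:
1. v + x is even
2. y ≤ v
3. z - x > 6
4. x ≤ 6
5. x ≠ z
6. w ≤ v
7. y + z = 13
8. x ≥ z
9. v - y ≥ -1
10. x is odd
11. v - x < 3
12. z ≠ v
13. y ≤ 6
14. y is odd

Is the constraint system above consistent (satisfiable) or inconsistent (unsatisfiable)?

From constraint 13: y ≤ 6. From constraints 4 and 8: z ≤ x ≤ 6. Hence y + z ≤ 12. But constraint 7 requires y + z = 13, and 13 > 12. Contradiction.

Unsatisfiable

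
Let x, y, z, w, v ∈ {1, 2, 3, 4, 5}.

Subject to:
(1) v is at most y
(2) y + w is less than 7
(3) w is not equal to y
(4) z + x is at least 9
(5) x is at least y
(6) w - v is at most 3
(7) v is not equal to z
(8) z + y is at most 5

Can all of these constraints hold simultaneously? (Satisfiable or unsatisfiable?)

Try x = 5, y = 1, z = 4, w = 3, v = 1.
Check constraint 2: y + w = 4; constraint 4: z + x = 9. The remaining constraints are straightforward to verify.

Satisfiable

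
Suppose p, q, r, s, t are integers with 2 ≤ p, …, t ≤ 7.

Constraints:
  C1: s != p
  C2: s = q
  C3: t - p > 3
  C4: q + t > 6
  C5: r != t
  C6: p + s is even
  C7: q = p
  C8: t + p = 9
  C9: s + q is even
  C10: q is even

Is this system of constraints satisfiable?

Unsatisfiable

From constraints 2 and 7, s = q = p, so s = p. But constraint 1 says s ≠ p. Contradiction.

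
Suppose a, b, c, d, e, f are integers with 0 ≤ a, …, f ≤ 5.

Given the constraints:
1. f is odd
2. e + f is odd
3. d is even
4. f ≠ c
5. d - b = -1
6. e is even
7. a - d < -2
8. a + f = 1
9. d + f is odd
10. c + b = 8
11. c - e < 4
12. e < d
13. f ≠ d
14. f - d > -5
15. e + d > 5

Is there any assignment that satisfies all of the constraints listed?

Satisfiable

The assignment a = 0, b = 5, c = 3, d = 4, e = 2, f = 1 works:
  constraint 5 holds since d - b = -1.
  constraint 7 holds since a - d = -4.
  constraint 8 holds since a + f = 1.
The rest check out directly.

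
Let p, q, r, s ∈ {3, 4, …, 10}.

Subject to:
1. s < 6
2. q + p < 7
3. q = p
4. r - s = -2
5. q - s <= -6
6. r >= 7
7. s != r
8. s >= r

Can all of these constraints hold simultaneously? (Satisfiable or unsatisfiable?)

Unsatisfiable

From constraints 6 and 8: s ≥ r and r ≥ 7, so s ≥ 7. From constraint 1: s ≤ 5. But 5 < 7, so no value of s works.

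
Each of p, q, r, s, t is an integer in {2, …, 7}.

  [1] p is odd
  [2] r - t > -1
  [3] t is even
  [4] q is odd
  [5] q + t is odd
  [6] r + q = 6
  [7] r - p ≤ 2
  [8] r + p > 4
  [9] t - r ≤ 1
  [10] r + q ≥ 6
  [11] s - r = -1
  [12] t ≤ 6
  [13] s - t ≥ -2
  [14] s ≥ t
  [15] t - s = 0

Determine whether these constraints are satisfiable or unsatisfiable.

Satisfiable

Setting (p, q, r, s, t) = (3, 3, 3, 2, 2) satisfies everything: constraint 2: r - t = 1; constraint 6: r + q = 6, and the others follow.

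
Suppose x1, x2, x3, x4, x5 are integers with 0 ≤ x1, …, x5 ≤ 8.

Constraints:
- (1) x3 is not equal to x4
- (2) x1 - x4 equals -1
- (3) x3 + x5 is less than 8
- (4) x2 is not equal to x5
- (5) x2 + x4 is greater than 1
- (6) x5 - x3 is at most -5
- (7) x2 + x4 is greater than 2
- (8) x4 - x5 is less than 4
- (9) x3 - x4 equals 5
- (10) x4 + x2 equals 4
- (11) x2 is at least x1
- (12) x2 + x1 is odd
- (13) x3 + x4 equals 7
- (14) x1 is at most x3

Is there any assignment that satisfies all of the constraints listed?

Satisfiable

Take x1 = 0, x2 = 3, x3 = 6, x4 = 1, x5 = 0. Then constraint 2: x1 - x4 = -1; constraint 3: x3 + x5 = 6, and every other listed constraint is also met.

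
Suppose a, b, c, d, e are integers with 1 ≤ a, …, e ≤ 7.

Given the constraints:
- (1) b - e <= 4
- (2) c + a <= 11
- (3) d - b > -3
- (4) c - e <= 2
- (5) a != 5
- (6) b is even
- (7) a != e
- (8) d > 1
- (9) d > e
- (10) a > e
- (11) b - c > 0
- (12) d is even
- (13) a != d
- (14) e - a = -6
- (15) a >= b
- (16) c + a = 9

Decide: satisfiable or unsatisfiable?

Satisfiable

The assignment a = 7, b = 4, c = 2, d = 2, e = 1 works:
  constraint 1 holds since b - e = 3.
  constraint 2 holds since c + a = 9.
The rest check out directly.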